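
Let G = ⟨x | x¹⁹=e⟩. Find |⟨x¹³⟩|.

|⟨x¹³⟩| equals the order of x¹³. Compute successive powers until reaching e:
  (x¹³)¹ = x¹³, (x¹³)² = x⁷, (x¹³)³ = x, (x¹³)⁴ = x¹⁴, (x¹³)⁵ = x⁸, (x¹³)⁶ = x², (x¹³)⁷ = x¹⁵, (x¹³)⁸ = x⁹, (x¹³)⁹ = x³, (x¹³)¹⁰ = x¹⁶, (x¹³)¹¹ = x¹⁰, (x¹³)¹² = x⁴, (x¹³)¹³ = x¹⁷, (x¹³)¹⁴ = x¹¹, (x¹³)¹⁵ = x⁵, (x¹³)¹⁶ = x¹⁸, (x¹³)¹⁷ = x¹², (x¹³)¹⁸ = x⁶, (x¹³)¹⁹ = e.
The smallest positive k with (x¹³)ᵏ = e is 19, so |⟨x¹³⟩| = 19.

Answer: 19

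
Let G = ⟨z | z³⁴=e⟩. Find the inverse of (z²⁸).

The order of (z²⁸) is 17 (smallest k with (z²⁸)ᵏ = e), so (z²⁸)⁻¹ = (z²⁸)¹⁶ = z⁶.
Check: (z²⁸) · (z⁶) → (z²⁸) · z⁶ = e, giving e as required.

Answer: z⁶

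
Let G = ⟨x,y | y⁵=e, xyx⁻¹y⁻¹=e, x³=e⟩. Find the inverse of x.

The order of x is 3 (smallest k with xᵏ = e), so x⁻¹ = x² = x².
Check: x · (x²) → x · x² = e, giving e as required.

Answer: x²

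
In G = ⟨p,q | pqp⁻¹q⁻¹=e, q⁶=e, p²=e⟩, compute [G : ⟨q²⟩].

First find ord(q²) by computing successive powers:
  (q²)¹ = q², (q²)² = q⁴, (q²)³ = e.
So |⟨q²⟩| = ord(q²) = 3. With |G| = 12, by Lagrange [G : ⟨q²⟩] = 12/3 = 4.

Answer: 4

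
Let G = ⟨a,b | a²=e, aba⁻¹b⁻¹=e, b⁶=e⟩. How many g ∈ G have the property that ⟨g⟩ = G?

⟨g⟩ = G would require ord(g) = |G| = 12, but the maximum element order in G is 6 < 12. So G is not cyclic and no single element generates it: the count is 0.

Answer: 0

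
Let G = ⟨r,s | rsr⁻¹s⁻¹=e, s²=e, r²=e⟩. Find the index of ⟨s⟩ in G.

First find ord(s) by computing successive powers:
  s¹ = s, s² = e.
So |⟨s⟩| = ord(s) = 2. With |G| = 4, by Lagrange [G : ⟨s⟩] = 4/2 = 2.

Answer: 2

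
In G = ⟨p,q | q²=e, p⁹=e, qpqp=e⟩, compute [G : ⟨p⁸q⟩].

First find ord(p⁸q) by computing successive powers:
  (p⁸q)¹ = p⁸q, (p⁸q)² = e.
So |⟨p⁸q⟩| = ord(p⁸q) = 2. With |G| = 18, by Lagrange [G : ⟨p⁸q⟩] = 18/2 = 9.

Answer: 9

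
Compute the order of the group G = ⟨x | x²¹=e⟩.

G is generated by a single element, so G is cyclic. The relator gives x²¹ = e and no smaller power is forced to be e, so the 21 powers {e, x, x², x³, x⁴, x⁵, x⁶, x⁷, x⁸, x⁹, x²⁰, x¹², x¹³, x¹¹, x¹⁰, x¹⁴, x¹⁵, x¹⁶, x¹⁷, x¹⁸, x¹⁹} are distinct. Hence |G| = 21.

Answer: 21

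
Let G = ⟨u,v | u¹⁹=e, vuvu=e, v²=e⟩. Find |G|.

Enumerate words in the generators, reducing via the relations: the distinct elements are
  {e, u, v, uv, u², u³, u⁴, u⁵, u⁶, u⁷, u⁸, u⁹, u²v, u³v, u¹², u¹³, u¹¹, u¹⁰, u¹⁴, u¹⁵, u¹⁶, u¹⁷, u¹⁸, u⁴v, u⁵v, u⁶v, u⁷v, u⁸v, u⁹v, u¹²v, u¹³v, u¹¹v, u¹⁰v, u¹⁴v, u¹⁵v, u¹⁶v, u¹⁷v, u¹⁸v}.
No further products give new elements, so |G| = 38.

Answer: 38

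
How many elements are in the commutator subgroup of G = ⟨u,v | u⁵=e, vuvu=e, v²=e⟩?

G' = [G, G] is generated by all commutators. The generator-pair commutators are: [u, v] = u².
The subgroup they normally generate is {e, u, u², u³, u⁴}, of order 5.
Check: |G/G'| = 10/5 = 2 is the order of the abelianisation.

Answer: 5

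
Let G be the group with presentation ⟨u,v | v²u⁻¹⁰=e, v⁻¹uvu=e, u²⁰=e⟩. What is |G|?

Enumerate words in the generators, reducing via the relations: the distinct elements are
  {e, u, v, uv, u², u³, u⁴, u⁵, u⁶, u⁷, u⁸, u⁹, u²v, u³v, u¹², u¹³, u¹¹, u¹⁰, u¹⁴, u¹⁵, u¹⁶, u¹⁷, u¹⁸, u¹⁹, u⁴v, u⁵v, u⁶v, u⁷v, u⁸v, u⁹v, v⁻¹, uv⁻¹, u²v⁻¹, u³v⁻¹, u⁴v⁻¹, u⁵v⁻¹, u⁶v⁻¹, u⁷v⁻¹, u⁸v⁻¹, u⁹v⁻¹}.
No further products give new elements, so |G| = 40.

Answer: 40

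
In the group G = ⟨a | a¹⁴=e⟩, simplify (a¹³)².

Compute successive powers of (a¹³), reducing at each step:
  (a¹³)²: (a¹³) · a¹³ = a¹²

Answer: a¹²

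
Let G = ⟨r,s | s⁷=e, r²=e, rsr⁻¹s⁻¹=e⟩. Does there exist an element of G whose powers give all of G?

|G| = 14. The element rs has order 14 (its powers give 14 distinct elements), so ⟨rs⟩ = G and G is cyclic.

Answer: Yes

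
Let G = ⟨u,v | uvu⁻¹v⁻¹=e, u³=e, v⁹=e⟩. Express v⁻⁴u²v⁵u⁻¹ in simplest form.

Multiply left to right, reducing at each step:
  (v⁵) · u² = u²v⁵
  (u²v⁵) · v⁵ = u²v
  (u²v) · u⁻¹ = uv

Answer: uv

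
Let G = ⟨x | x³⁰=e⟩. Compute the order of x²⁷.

Compute successive powers until reaching e:
  (x²⁷)¹ = x²⁷, (x²⁷)² = x²⁴, (x²⁷)³ = x²¹, (x²⁷)⁴ = x¹⁸, (x²⁷)⁵ = x¹⁵, (x²⁷)⁶ = x¹², (x²⁷)⁷ = x⁹, (x²⁷)⁸ = x⁶, (x²⁷)⁹ = x³, (x²⁷)¹⁰ = e.
The smallest positive k with (x²⁷)ᵏ = e is 10.

Answer: 10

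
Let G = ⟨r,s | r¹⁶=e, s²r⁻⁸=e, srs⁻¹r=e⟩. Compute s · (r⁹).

Compute s · (r⁹) by multiplying left to right and reducing via the relations at each step:
  s · r⁹ = r⁷s

Answer: r⁷s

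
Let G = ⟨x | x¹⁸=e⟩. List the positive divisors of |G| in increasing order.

|G| = 18 = 2 · 3². By Lagrange's theorem the order of any subgroup divides 18; the divisors of 18 are 1, 2, 3, 6, 9, 18.

Answer: 1, 2, 3, 6, 9, 18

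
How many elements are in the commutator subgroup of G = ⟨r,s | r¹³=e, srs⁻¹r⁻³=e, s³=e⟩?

G' = [G, G] is generated by all commutators. The generator-pair commutators are: [r, s] = r¹¹.
The subgroup they normally generate is {e, r, r², r³, r⁴, r⁵, r⁶, r⁷, r⁸, r⁹, r¹⁰, r¹¹, r¹²}, of order 13.
Check: |G/G'| = 39/13 = 3 is the order of the abelianisation.

Answer: 13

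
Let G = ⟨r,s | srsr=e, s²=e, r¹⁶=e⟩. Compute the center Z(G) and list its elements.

An element z ∈ Z(G) iff z commutes with every generator.
For example r⁸ is central: (r⁸)·r = r⁹ = r·(r⁸); (r⁸)·s = r⁸s = s·(r⁸).
Whereas r ∉ Z(G) since r·s = rs ≠ r¹⁵s = s·r.
Checking each of the 32 elements this way gives Z(G) = {e, r⁸}, of order 2.

Answer: {e, r⁸}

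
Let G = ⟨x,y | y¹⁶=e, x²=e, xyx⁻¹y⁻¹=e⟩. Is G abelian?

Each pair of generators commutes: x·y = xy = y·x. Since the generators pairwise commute, every element of G commutes with every other, so G is abelian.

Answer: Yes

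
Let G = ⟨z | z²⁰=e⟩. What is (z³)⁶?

Compute successive powers of (z³), reducing at each step:
  (z³)²: (z³) · z³ = z⁶
  (z³)³: (z⁶) · z³ = z⁹
  (z³)⁴: (z⁹) · z³ = z¹²
  (z³)⁵: (z¹²) · z³ = z¹⁵
  (z³)⁶: (z¹⁵) · z³ = z¹⁸

Answer: z¹⁸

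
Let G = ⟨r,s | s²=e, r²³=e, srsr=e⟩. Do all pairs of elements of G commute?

r·s = rs but s·r = r²²s, so r·s ≠ s·r and G is not abelian.

Answer: No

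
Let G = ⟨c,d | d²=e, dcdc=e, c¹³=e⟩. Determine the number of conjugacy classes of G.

The conjugacy classes (representative and size) are:
  [e] (size 1), [c¹²] (size 2), [c¹¹] (size 2), [c³] (size 2), [c⁴] (size 2), [c⁸] (size 2), [c⁶] (size 2), [d] (size 13).
Class equation: 1 + 2 + 2 + 2 + 2 + 2 + 2 + 13 = 26 = |G|. So G has 8 conjugacy classes.

Answer: 8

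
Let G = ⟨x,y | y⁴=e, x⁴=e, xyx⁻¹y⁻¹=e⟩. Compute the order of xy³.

Compute successive powers until reaching e:
  (xy³)¹ = xy³, (xy³)² = x²y², (xy³)³ = x³y, (xy³)⁴ = e.
The smallest positive k with (xy³)ᵏ = e is 4.

Answer: 4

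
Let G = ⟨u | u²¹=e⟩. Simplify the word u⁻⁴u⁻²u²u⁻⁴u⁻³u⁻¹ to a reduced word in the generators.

Multiply left to right, reducing at each step:
  (u¹⁷) · u⁻² = u¹⁵
  (u¹⁵) · u² = u¹⁷
  (u¹⁷) · u⁻⁴ = u¹³
  (u¹³) · u⁻³ = u¹⁰
  (u¹⁰) · u⁻¹ = u⁹

Answer: u⁹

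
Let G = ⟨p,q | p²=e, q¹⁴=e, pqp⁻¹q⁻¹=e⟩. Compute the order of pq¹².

Compute successive powers until reaching e:
  (pq¹²)¹ = pq¹², (pq¹²)² = q¹⁰, (pq¹²)³ = pq⁸, (pq¹²)⁴ = q⁶, (pq¹²)⁵ = pq⁴, (pq¹²)⁶ = q², (pq¹²)⁷ = p, (pq¹²)⁸ = q¹², (pq¹²)⁹ = pq¹⁰, (pq¹²)¹⁰ = q⁸, (pq¹²)¹¹ = pq⁶, (pq¹²)¹² = q⁴, (pq¹²)¹³ = pq², (pq¹²)¹⁴ = e.
The smallest positive k with (pq¹²)ᵏ = e is 14.

Answer: 14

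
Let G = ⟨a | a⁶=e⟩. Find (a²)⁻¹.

The order of (a²) is 3 (smallest k with (a²)ᵏ = e), so (a²)⁻¹ = (a²)² = a⁴.
Check: (a²) · (a⁴) → (a²) · a⁴ = e, giving e as required.

Answer: a⁴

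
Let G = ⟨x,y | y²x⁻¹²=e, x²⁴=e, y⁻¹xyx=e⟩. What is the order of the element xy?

Compute successive powers until reaching e:
  (xy)¹ = xy, (xy)² = x¹², (xy)³ = xy⁻¹, (xy)⁴ = e.
The smallest positive k with (xy)ᵏ = e is 4.

Answer: 4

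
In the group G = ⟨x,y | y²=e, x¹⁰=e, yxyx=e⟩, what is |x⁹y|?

Compute successive powers until reaching e:
  (x⁹y)¹ = x⁹y, (x⁹y)² = e.
The smallest positive k with (x⁹y)ᵏ = e is 2.

Answer: 2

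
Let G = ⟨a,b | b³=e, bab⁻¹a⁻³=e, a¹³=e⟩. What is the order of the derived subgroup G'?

G' = [G, G] is generated by all commutators. The generator-pair commutators are: [a, b] = a¹¹.
The subgroup they normally generate is {e, a, a², a³, a⁴, a⁵, a⁶, a⁷, a⁸, a⁹, a¹⁰, a¹¹, a¹²}, of order 13.
Check: |G/G'| = 39/13 = 3 is the order of the abelianisation.

Answer: 13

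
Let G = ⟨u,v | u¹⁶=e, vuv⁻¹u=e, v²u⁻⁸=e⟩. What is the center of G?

An element z ∈ Z(G) iff z commutes with every generator.
For example u⁸ is central: (u⁸)·u = u⁹ = u·(u⁸); (u⁸)·v = v⁻¹ = v·(u⁸).
Whereas u ∉ Z(G) since u·v = uv ≠ u⁷v⁻¹ = v·u.
Checking each of the 32 elements this way gives Z(G) = {e, u⁸}, of order 2.

Answer: {e, u⁸}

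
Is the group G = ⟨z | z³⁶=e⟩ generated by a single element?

|G| = 36. The element z has order 36 (its powers give 36 distinct elements), so ⟨z⟩ = G and G is cyclic.

Answer: Yes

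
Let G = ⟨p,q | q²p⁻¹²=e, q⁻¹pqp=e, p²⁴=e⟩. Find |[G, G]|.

G' = [G, G] is generated by all commutators. The generator-pair commutators are: [p, q] = p².
The subgroup they normally generate is {e, p², p⁴, p⁶, p⁸, p¹⁰, p¹², p¹⁴, p¹⁶, p¹⁸, p²⁰, p²²}, of order 12.
Check: |G/G'| = 48/12 = 4 is the order of the abelianisation.

Answer: 12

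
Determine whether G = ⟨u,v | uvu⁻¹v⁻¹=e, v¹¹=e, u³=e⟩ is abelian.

Each pair of generators commutes: u·v = uv = v·u. Since the generators pairwise commute, every element of G commutes with every other, so G is abelian.

Answer: Yes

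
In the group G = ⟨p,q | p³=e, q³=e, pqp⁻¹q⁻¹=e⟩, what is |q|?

Compute successive powers until reaching e:
  q¹ = q, q² = q², q³ = e.
The smallest positive k with qᵏ = e is 3.

Answer: 3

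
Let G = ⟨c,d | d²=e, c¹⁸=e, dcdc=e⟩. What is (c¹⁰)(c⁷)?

Compute (c¹⁰) · (c⁷) by multiplying left to right and reducing via the relations at each step:
  (c¹⁰) · c⁷ = c¹⁷

Answer: c¹⁷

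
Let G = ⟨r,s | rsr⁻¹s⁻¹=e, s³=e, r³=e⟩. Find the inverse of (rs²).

The order of (rs²) is 3 (smallest k with (rs²)ᵏ = e), so (rs²)⁻¹ = (rs²)² = r²s.
Check: (rs²) · (r²s) → (rs²) · r² = s²;   (s²) · s = e, giving e as required.

Answer: r²s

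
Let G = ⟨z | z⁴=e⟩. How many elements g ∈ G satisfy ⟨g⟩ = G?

G is cyclic of order 4. An element generates G iff its order is 4, and a cyclic group of order 4 has exactly φ(4) = 2 such elements.

Answer: 2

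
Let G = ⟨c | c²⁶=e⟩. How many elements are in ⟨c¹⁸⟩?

|⟨c¹⁸⟩| equals the order of c¹⁸. Compute successive powers until reaching e:
  (c¹⁸)¹ = c¹⁸, (c¹⁸)² = c¹⁰, (c¹⁸)³ = c², (c¹⁸)⁴ = c²⁰, (c¹⁸)⁵ = c¹², (c¹⁸)⁶ = c⁴, (c¹⁸)⁷ = c²², (c¹⁸)⁸ = c¹⁴, (c¹⁸)⁹ = c⁶, (c¹⁸)¹⁰ = c²⁴, (c¹⁸)¹¹ = c¹⁶, (c¹⁸)¹² = c⁸, (c¹⁸)¹³ = e.
The smallest positive k with (c¹⁸)ᵏ = e is 13, so |⟨c¹⁸⟩| = 13.

Answer: 13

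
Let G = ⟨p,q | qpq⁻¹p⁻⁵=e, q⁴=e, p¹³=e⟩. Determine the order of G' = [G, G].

G' = [G, G] is generated by all commutators. The generator-pair commutators are: [p, q] = p⁹.
The subgroup they normally generate is {e, p, p², p³, p⁴, p⁵, p⁶, p⁷, p⁸, p⁹, p¹⁰, p¹¹, p¹²}, of order 13.
Check: |G/G'| = 52/13 = 4 is the order of the abelianisation.

Answer: 13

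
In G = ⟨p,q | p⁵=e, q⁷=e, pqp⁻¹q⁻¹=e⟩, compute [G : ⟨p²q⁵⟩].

First find ord(p²q⁵) by computing successive powers:
  (p²q⁵)¹ = p²q⁵, (p²q⁵)² = p⁴q³, (p²q⁵)³ = pq, (p²q⁵)⁴ = p³q⁶, (p²q⁵)⁵ = q⁴, (p²q⁵)⁶ = p²q², (p²q⁵)⁷ = p⁴, (p²q⁵)⁸ = pq⁵, (p²q⁵)⁹ = p³q³, (p²q⁵)¹⁰ = q, (p²q⁵)¹¹ = p²q⁶, (p²q⁵)¹² = p⁴q⁴, (p²q⁵)¹³ = pq², (p²q⁵)¹⁴ = p³, (p²q⁵)¹⁵ = q⁵, (p²q⁵)¹⁶ = p²q³, (p²q⁵)¹⁷ = p⁴q, (p²q⁵)¹⁸ = pq⁶, (p²q⁵)¹⁹ = p³q⁴, (p²q⁵)²⁰ = q², (p²q⁵)²¹ = p², (p²q⁵)²² = p⁴q⁵, (p²q⁵)²³ = pq³, (p²q⁵)²⁴ = p³q, (p²q⁵)²⁵ = q⁶, (p²q⁵)²⁶ = p²q⁴, (p²q⁵)²⁷ = p⁴q², (p²q⁵)²⁸ = p, (p²q⁵)²⁹ = p³q⁵, (p²q⁵)³⁰ = q³, (p²q⁵)³¹ = p²q, (p²q⁵)³² = p⁴q⁶, (p²q⁵)³³ = pq⁴, (p²q⁵)³⁴ = p³q², (p²q⁵)³⁵ = e.
So |⟨p²q⁵⟩| = ord(p²q⁵) = 35. With |G| = 35, by Lagrange [G : ⟨p²q⁵⟩] = 35/35 = 1.

Answer: 1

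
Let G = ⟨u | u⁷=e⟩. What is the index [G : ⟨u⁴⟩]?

First find ord(u⁴) by computing successive powers:
  (u⁴)¹ = u⁴, (u⁴)² = u, (u⁴)³ = u⁵, (u⁴)⁴ = u², (u⁴)⁵ = u⁶, (u⁴)⁶ = u³, (u⁴)⁷ = e.
So |⟨u⁴⟩| = ord(u⁴) = 7. With |G| = 7, by Lagrange [G : ⟨u⁴⟩] = 7/7 = 1.

Answer: 1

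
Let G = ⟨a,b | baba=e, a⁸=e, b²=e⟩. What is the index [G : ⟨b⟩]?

First find ord(b) by computing successive powers:
  b¹ = b, b² = e.
So |⟨b⟩| = ord(b) = 2. With |G| = 16, by Lagrange [G : ⟨b⟩] = 16/2 = 8.

Answer: 8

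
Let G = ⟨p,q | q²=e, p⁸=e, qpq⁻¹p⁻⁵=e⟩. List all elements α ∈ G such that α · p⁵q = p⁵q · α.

⟨p⁵q⟩ ⊆ C_G(p⁵q) since powers of p⁵q commute with p⁵q; so |C_G(p⁵q)| ≥ |⟨p⁵q⟩| = 8.
By orbit–stabilizer, |C_G(p⁵q)| = |G| / |conj. class of p⁵q| = 16 / 2 = 8.
The 8 elements commuting with p⁵q are {e, p², p⁴, p⁶, p⁵q, pq, p⁷q, p³q}.

Answer: {e, p², p⁴, p⁶, p⁵q, pq, p⁷q, p³q}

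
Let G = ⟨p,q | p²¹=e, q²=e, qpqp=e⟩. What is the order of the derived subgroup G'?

G' = [G, G] is generated by all commutators. The generator-pair commutators are: [p, q] = p².
The subgroup they normally generate is {e, p, p², p³, p⁴, p⁵, p⁶, p⁷, p⁸, p⁹, p¹⁰, p¹¹, p¹², p¹³, p¹⁴, p¹⁵, p¹⁶, p¹⁷, p¹⁸, p¹⁹, p²⁰}, of order 21.
Check: |G/G'| = 42/21 = 2 is the order of the abelianisation.

Answer: 21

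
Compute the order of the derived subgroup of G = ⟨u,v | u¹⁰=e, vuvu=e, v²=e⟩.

G' = [G, G] is generated by all commutators. The generator-pair commutators are: [u, v] = u².
The subgroup they normally generate is {e, u², u⁴, u⁶, u⁸}, of order 5.
Check: |G/G'| = 20/5 = 4 is the order of the abelianisation.

Answer: 5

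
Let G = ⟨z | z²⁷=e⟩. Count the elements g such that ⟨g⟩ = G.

G is cyclic of order 27. An element generates G iff its order is 27, and a cyclic group of order 27 has exactly φ(27) = 18 such elements.

Answer: 18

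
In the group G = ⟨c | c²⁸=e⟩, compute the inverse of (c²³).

The order of (c²³) is 28 (smallest k with (c²³)ᵏ = e), so (c²³)⁻¹ = (c²³)²⁷ = c⁵.
Check: (c²³) · (c⁵) → (c²³) · c⁵ = e, giving e as required.

Answer: c⁵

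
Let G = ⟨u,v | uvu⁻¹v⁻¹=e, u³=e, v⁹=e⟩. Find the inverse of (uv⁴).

The order of (uv⁴) is 9 (smallest k with (uv⁴)ᵏ = e), so (uv⁴)⁻¹ = (uv⁴)⁸ = u²v⁵.
Check: (uv⁴) · (u²v⁵) → (uv⁴) · u² = v⁴;   (v⁴) · v⁵ = e, giving e as required.

Answer: u²v⁵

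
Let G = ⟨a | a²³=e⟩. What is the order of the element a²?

Compute successive powers until reaching e:
  (a²)¹ = a², (a²)² = a⁴, (a²)³ = a⁶, (a²)⁴ = a⁸, (a²)⁵ = a¹⁰, (a²)⁶ = a¹², (a²)⁷ = a¹⁴, (a²)⁸ = a¹⁶, (a²)⁹ = a¹⁸, (a²)¹⁰ = a²⁰, (a²)¹¹ = a²², (a²)¹² = a, (a²)¹³ = a³, (a²)¹⁴ = a⁵, (a²)¹⁵ = a⁷, (a²)¹⁶ = a⁹, (a²)¹⁷ = a¹¹, (a²)¹⁸ = a¹³, (a²)¹⁹ = a¹⁵, (a²)²⁰ = a¹⁷, (a²)²¹ = a¹⁹, (a²)²² = a²¹, (a²)²³ = e.
The smallest positive k with (a²)ᵏ = e is 23.

Answer: 23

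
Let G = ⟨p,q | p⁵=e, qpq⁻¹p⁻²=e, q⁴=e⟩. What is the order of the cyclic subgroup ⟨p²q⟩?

|⟨p²q⟩| equals the order of p²q. Compute successive powers until reaching e:
  (p²q)¹ = p²q, (p²q)² = pq², (p²q)³ = p⁴q³, (p²q)⁴ = e.
The smallest positive k with (p²q)ᵏ = e is 4, so |⟨p²q⟩| = 4.

Answer: 4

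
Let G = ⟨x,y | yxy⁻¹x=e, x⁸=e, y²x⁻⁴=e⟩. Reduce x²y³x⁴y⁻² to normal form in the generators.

Multiply left to right, reducing at each step:
  (x²) · y³ = x²y⁻¹
  (x²y⁻¹) · x⁴ = x²y
  (x²y) · y⁻² = x²y⁻¹

Answer: x²y⁻¹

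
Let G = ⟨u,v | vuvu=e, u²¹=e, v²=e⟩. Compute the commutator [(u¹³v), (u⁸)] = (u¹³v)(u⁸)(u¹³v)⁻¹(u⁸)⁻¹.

[(u¹³v), (u⁸)] = (u¹³v)·(u⁸)·(u¹³v)⁻¹·(u⁸)⁻¹.
  (u¹³v) · (u⁸) = u⁵v
  (u⁵v) · (u¹³v) = u¹³
  (u¹³) · (u¹³) = u⁵

Answer: u⁵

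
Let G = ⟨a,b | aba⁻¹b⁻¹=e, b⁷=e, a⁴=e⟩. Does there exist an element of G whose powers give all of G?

|G| = 28. The element ab has order 28 (its powers give 28 distinct elements), so ⟨ab⟩ = G and G is cyclic.

Answer: Yes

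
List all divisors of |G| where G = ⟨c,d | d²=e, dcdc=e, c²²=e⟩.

|G| = 44 = 2² · 11. By Lagrange's theorem the order of any subgroup divides 44; the divisors of 44 are 1, 2, 4, 11, 22, 44.

Answer: 1, 2, 4, 11, 22, 44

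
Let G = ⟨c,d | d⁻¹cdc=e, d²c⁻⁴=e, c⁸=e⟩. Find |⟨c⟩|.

|⟨c⟩| equals the order of c. Compute successive powers until reaching e:
  c¹ = c, c² = c², c³ = c³, c⁴ = c⁴, c⁵ = c⁵, c⁶ = c⁶, c⁷ = c⁷, c⁸ = e.
The smallest positive k with cᵏ = e is 8, so |⟨c⟩| = 8.

Answer: 8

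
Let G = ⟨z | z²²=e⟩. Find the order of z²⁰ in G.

Compute successive powers until reaching e:
  (z²⁰)¹ = z²⁰, (z²⁰)² = z¹⁸, (z²⁰)³ = z¹⁶, (z²⁰)⁴ = z¹⁴, (z²⁰)⁵ = z¹², (z²⁰)⁶ = z¹⁰, (z²⁰)⁷ = z⁸, (z²⁰)⁸ = z⁶, (z²⁰)⁹ = z⁴, (z²⁰)¹⁰ = z², (z²⁰)¹¹ = e.
The smallest positive k with (z²⁰)ᵏ = e is 11.

Answer: 11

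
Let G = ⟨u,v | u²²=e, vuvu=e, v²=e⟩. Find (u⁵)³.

Compute successive powers of (u⁵), reducing at each step:
  (u⁵)²: (u⁵) · u⁵ = u¹⁰
  (u⁵)³: (u¹⁰) · u⁵ = u¹⁵

Answer: u¹⁵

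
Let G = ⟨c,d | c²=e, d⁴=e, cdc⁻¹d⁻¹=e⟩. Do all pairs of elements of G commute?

Each pair of generators commutes: c·d = cd = d·c. Since the generators pairwise commute, every element of G commutes with every other, so G is abelian.

Answer: Yes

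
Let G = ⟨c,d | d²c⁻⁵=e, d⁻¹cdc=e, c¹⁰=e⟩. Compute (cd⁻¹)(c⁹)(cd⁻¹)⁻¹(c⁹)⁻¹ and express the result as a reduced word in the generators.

[(cd⁻¹), (c⁹)] = (cd⁻¹)·(c⁹)·(cd⁻¹)⁻¹·(c⁹)⁻¹.
  (cd⁻¹) · (c⁹) = c²d⁻¹
  (c²d⁻¹) · (cd) = c
  c · c = c²

Answer: c²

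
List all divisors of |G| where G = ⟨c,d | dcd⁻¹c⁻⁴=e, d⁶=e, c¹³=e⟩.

|G| = 78 = 2 · 3 · 13. By Lagrange's theorem the order of any subgroup divides 78; the divisors of 78 are 1, 2, 3, 6, 13, 26, 39, 78.

Answer: 1, 2, 3, 6, 13, 26, 39, 78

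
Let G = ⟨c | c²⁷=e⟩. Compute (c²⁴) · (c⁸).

Compute (c²⁴) · (c⁸) by multiplying left to right and reducing via the relations at each step:
  (c²⁴) · c⁸ = c⁵

Answer: c⁵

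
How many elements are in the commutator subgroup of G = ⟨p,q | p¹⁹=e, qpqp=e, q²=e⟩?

G' = [G, G] is generated by all commutators. The generator-pair commutators are: [p, q] = p².
The subgroup they normally generate is {e, p, p², p³, p⁴, p⁵, p⁶, p⁷, p⁸, p⁹, p¹⁰, p¹¹, p¹², p¹³, p¹⁴, p¹⁵, p¹⁶, p¹⁷, p¹⁸}, of order 19.
Check: |G/G'| = 38/19 = 2 is the order of the abelianisation.

Answer: 19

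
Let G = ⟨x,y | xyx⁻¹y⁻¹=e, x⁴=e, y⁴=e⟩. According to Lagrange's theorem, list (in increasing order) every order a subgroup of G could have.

|G| = 16 = 2⁴. By Lagrange's theorem the order of any subgroup divides 16; the divisors of 16 are 1, 2, 4, 8, 16.

Answer: 1, 2, 4, 8, 16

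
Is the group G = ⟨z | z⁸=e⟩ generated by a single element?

|G| = 8. The element z has order 8 (its powers give 8 distinct elements), so ⟨z⟩ = G and G is cyclic.

Answer: Yes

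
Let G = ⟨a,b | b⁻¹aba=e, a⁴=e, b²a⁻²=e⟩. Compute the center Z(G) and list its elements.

An element z ∈ Z(G) iff z commutes with every generator.
For example a² is central: (a²)·a = a³ = a·(a²); (a²)·b = b⁻¹ = b·(a²).
Whereas a ∉ Z(G) since a·b = ab ≠ ab⁻¹ = b·a.
Checking each of the 8 elements this way gives Z(G) = {e, a²}, of order 2.

Answer: {e, a²}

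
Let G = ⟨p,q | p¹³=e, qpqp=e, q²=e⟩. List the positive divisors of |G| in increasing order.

|G| = 26 = 2 · 13. By Lagrange's theorem the order of any subgroup divides 26; the divisors of 26 are 1, 2, 13, 26.

Answer: 1, 2, 13, 26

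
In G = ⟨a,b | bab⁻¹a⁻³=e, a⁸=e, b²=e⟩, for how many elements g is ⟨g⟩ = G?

⟨g⟩ = G would require ord(g) = |G| = 16, but the maximum element order in G is 8 < 16. So G is not cyclic and no single element generates it: the count is 0.

Answer: 0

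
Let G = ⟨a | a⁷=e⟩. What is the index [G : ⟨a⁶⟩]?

First find ord(a⁶) by computing successive powers:
  (a⁶)¹ = a⁶, (a⁶)² = a⁵, (a⁶)³ = a⁴, (a⁶)⁴ = a³, (a⁶)⁵ = a², (a⁶)⁶ = a, (a⁶)⁷ = e.
So |⟨a⁶⟩| = ord(a⁶) = 7. With |G| = 7, by Lagrange [G : ⟨a⁶⟩] = 7/7 = 1.

Answer: 1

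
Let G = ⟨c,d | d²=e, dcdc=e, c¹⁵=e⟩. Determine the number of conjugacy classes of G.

The conjugacy classes (representative and size) are:
  [e] (size 1), [c¹⁴] (size 2), [c²] (size 2), [c³] (size 2), [c⁴] (size 2), [c¹⁰] (size 2), [c⁹] (size 2), [c⁷] (size 2), [c¹³d] (size 15).
Class equation: 1 + 2 + 2 + 2 + 2 + 2 + 2 + 2 + 15 = 30 = |G|. So G has 9 conjugacy classes.

Answer: 9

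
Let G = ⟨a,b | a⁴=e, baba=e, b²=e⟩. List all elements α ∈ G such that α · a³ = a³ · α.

⟨a³⟩ ⊆ C_G(a³) since powers of a³ commute with a³; so |C_G(a³)| ≥ |⟨a³⟩| = 4.
By orbit–stabilizer, |C_G(a³)| = |G| / |conj. class of a³| = 8 / 2 = 4.
The 4 elements commuting with a³ are {e, a, a², a³}.

Answer: {e, a, a², a³}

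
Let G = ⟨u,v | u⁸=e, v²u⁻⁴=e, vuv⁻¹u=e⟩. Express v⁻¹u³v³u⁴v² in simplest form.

Multiply left to right, reducing at each step:
  (v⁻¹) · u³ = uv
  (uv) · v³ = u
  u · u⁴ = u⁵
  (u⁵) · v² = u

Answer: u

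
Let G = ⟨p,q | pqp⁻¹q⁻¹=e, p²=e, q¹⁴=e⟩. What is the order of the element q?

Compute successive powers until reaching e:
  q¹ = q, q² = q², q³ = q³, q⁴ = q⁴, q⁵ = q⁵, q⁶ = q⁶, q⁷ = q⁷, q⁸ = q⁸, q⁹ = q⁹, q¹⁰ = q¹⁰, q¹¹ = q¹¹, q¹² = q¹², q¹³ = q¹³, q¹⁴ = e.
The smallest positive k with qᵏ = e is 14.

Answer: 14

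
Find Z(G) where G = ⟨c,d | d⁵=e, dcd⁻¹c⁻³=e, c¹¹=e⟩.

An element z ∈ Z(G) iff z commutes with every generator.
For example e is central: e·c = c = c·e; e·d = d = d·e.
Whereas c ∉ Z(G) since c·d = cd ≠ c³d = d·c.
Checking each of the 55 elements this way gives Z(G) = {e}, of order 1.

Answer: {e}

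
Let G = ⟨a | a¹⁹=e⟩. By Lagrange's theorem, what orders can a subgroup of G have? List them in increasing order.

|G| = 19 = 19. By Lagrange's theorem the order of any subgroup divides 19; the divisors of 19 are 1, 19.

Answer: 1, 19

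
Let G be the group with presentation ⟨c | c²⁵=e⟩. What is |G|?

G is generated by a single element, so G is cyclic. The relator gives c²⁵ = e and no smaller power is forced to be e, so the 25 powers {c, e, c², c³, c⁴, c⁵, c⁶, c⁷, c⁸, c⁹, c²², c²³, c²¹, c²⁰, c²⁴, c¹², c¹³, c¹¹, c¹⁰, c¹⁴, c¹⁵, c¹⁶, c¹⁷, c¹⁸, c¹⁹} are distinct. Hence |G| = 25.

Answer: 25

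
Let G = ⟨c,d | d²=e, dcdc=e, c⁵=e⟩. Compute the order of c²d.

Compute successive powers until reaching e:
  (c²d)¹ = c²d, (c²d)² = e.
The smallest positive k with (c²d)ᵏ = e is 2.

Answer: 2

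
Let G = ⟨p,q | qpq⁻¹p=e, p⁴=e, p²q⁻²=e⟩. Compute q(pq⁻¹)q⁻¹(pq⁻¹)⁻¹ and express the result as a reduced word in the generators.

[q, (pq⁻¹)] = q·(pq⁻¹)·q⁻¹·(pq⁻¹)⁻¹.
  q · (pq⁻¹) = p³
  (p³) · (q⁻¹) = pq
  (pq) · (pq) = p²

Answer: p²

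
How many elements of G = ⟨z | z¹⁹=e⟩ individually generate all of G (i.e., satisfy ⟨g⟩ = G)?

G is cyclic of order 19. An element generates G iff its order is 19, and a cyclic group of order 19 has exactly φ(19) = 18 such elements.

Answer: 18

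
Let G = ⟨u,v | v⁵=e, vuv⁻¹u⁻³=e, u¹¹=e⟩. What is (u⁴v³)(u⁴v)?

Compute (u⁴v³) · (u⁴v) by multiplying left to right and reducing via the relations at each step:
  (u⁴v³) · u⁴ = u²v³
  (u²v³) · v = u²v⁴

Answer: u²v⁴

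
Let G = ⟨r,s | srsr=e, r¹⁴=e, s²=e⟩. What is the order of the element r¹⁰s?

Compute successive powers until reaching e:
  (r¹⁰s)¹ = r¹⁰s, (r¹⁰s)² = e.
The smallest positive k with (r¹⁰s)ᵏ = e is 2.

Answer: 2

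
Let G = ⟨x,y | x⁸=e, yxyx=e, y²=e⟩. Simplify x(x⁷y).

Compute x · (x⁷y) by multiplying left to right and reducing via the relations at each step:
  x · x⁷ = e
  e · y = y

Answer: y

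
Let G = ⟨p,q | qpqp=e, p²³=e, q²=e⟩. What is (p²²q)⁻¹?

The order of (p²²q) is 2 (smallest k with (p²²q)ᵏ = e), so (p²²q)⁻¹ = (p²²q)¹ = p²²q.
Check: (p²²q) · (p²²q) → (p²²q) · p²² = q;   q · q = e, giving e as required.

Answer: p²²q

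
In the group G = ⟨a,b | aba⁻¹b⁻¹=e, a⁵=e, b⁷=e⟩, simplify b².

Compute successive powers of b, reducing at each step:
  b²: b · b = b²

Answer: b²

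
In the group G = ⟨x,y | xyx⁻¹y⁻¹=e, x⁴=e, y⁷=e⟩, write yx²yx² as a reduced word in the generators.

Multiply left to right, reducing at each step:
  y · x² = x²y
  (x²y) · y = x²y²
  (x²y²) · x² = y²

Answer: y²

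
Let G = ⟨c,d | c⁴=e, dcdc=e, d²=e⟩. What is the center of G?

An element z ∈ Z(G) iff z commutes with every generator.
For example c² is central: (c²)·c = c³ = c·(c²); (c²)·d = c²d = d·(c²).
Whereas c ∉ Z(G) since c·d = cd ≠ c³d = d·c.
Checking each of the 8 elements this way gives Z(G) = {e, c²}, of order 2.

Answer: {e, c²}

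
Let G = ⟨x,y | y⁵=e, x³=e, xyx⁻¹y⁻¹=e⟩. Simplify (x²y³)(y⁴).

Compute (x²y³) · (y⁴) by multiplying left to right and reducing via the relations at each step:
  (x²y³) · y⁴ = x²y²

Answer: x²y²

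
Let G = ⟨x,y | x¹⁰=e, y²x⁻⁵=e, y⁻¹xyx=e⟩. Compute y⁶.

Compute successive powers of y, reducing at each step:
  y²: y · y = x⁵
  y³: (x⁵) · y = y⁻¹
  y⁴: (y⁻¹) · y = e
  y⁵: e · y = y
  y⁶: y · y = x⁵

Answer: x⁵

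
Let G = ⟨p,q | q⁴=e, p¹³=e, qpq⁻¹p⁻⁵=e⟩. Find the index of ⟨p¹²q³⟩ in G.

First find ord(p¹²q³) by computing successive powers:
  (p¹²q³)¹ = p¹²q³, (p¹²q³)² = p⁴q², (p¹²q³)³ = p⁵q, (p¹²q³)⁴ = e.
So |⟨p¹²q³⟩| = ord(p¹²q³) = 4. With |G| = 52, by Lagrange [G : ⟨p¹²q³⟩] = 52/4 = 13.

Answer: 13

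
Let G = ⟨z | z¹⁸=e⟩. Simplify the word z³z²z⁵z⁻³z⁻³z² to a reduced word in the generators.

Multiply left to right, reducing at each step:
  (z³) · z² = z⁵
  (z⁵) · z⁵ = z¹⁰
  (z¹⁰) · z⁻³ = z⁷
  (z⁷) · z⁻³ = z⁴
  (z⁴) · z² = z⁶

Answer: z⁶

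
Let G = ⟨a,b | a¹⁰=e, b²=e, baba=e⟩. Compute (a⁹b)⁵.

Compute successive powers of (a⁹b), reducing at each step:
  (a⁹b)²: (a⁹b) · a⁹ = b;   b · b = e
  (a⁹b)³: e · a⁹ = a⁹;   (a⁹) · b = a⁹b
  (a⁹b)⁴: (a⁹b) · a⁹ = b;   b · b = e
  (a⁹b)⁵: e · a⁹ = a⁹;   (a⁹) · b = a⁹b

Answer: a⁹b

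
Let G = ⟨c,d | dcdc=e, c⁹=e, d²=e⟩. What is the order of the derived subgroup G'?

G' = [G, G] is generated by all commutators. The generator-pair commutators are: [c, d] = c².
The subgroup they normally generate is {e, c, c², c³, c⁴, c⁵, c⁶, c⁷, c⁸}, of order 9.
Check: |G/G'| = 18/9 = 2 is the order of the abelianisation.

Answer: 9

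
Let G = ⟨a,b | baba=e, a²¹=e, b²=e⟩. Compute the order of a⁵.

Compute successive powers until reaching e:
  (a⁵)¹ = a⁵, (a⁵)² = a¹⁰, (a⁵)³ = a¹⁵, (a⁵)⁴ = a²⁰, (a⁵)⁵ = a⁴, (a⁵)⁶ = a⁹, (a⁵)⁷ = a¹⁴, (a⁵)⁸ = a¹⁹, (a⁵)⁹ = a³, (a⁵)¹⁰ = a⁸, (a⁵)¹¹ = a¹³, (a⁵)¹² = a¹⁸, (a⁵)¹³ = a², (a⁵)¹⁴ = a⁷, (a⁵)¹⁵ = a¹², (a⁵)¹⁶ = a¹⁷, (a⁵)¹⁷ = a, (a⁵)¹⁸ = a⁶, (a⁵)¹⁹ = a¹¹, (a⁵)²⁰ = a¹⁶, (a⁵)²¹ = e.
The smallest positive k with (a⁵)ᵏ = e is 21.

Answer: 21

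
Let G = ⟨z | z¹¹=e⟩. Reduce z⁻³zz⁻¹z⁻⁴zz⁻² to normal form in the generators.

Multiply left to right, reducing at each step:
  (z⁸) · z = z⁹
  (z⁹) · z⁻¹ = z⁸
  (z⁸) · z⁻⁴ = z⁴
  (z⁴) · z = z⁵
  (z⁵) · z⁻² = z³

Answer: z³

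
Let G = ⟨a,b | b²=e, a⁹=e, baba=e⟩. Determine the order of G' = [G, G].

G' = [G, G] is generated by all commutators. The generator-pair commutators are: [a, b] = a².
The subgroup they normally generate is {e, a, a², a³, a⁴, a⁵, a⁶, a⁷, a⁸}, of order 9.
Check: |G/G'| = 18/9 = 2 is the order of the abelianisation.

Answer: 9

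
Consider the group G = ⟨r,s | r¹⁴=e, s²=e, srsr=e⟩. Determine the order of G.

Enumerate words in the generators, reducing via the relations: the distinct elements are
  {e, r, s, rs, r², r³, r⁴, r⁵, r⁶, r⁷, r⁸, r⁹, r²s, r³s, r¹², r¹³, r¹¹, r¹⁰, r⁴s, r⁵s, r⁶s, r⁷s, r⁸s, r⁹s, r¹²s, r¹³s, r¹¹s, r¹⁰s}.
No further products give new elements, so |G| = 28.

Answer: 28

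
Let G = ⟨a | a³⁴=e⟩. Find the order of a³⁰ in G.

Compute successive powers until reaching e:
  (a³⁰)¹ = a³⁰, (a³⁰)² = a²⁶, (a³⁰)³ = a²², (a³⁰)⁴ = a¹⁸, (a³⁰)⁵ = a¹⁴, (a³⁰)⁶ = a¹⁰, (a³⁰)⁷ = a⁶, (a³⁰)⁸ = a², (a³⁰)⁹ = a³², (a³⁰)¹⁰ = a²⁸, (a³⁰)¹¹ = a²⁴, (a³⁰)¹² = a²⁰, (a³⁰)¹³ = a¹⁶, (a³⁰)¹⁴ = a¹², (a³⁰)¹⁵ = a⁸, (a³⁰)¹⁶ = a⁴, (a³⁰)¹⁷ = e.
The smallest positive k with (a³⁰)ᵏ = e is 17.

Answer: 17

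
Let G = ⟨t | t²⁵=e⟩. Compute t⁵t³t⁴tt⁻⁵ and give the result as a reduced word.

Multiply left to right, reducing at each step:
  (t⁵) · t³ = t⁸
  (t⁸) · t⁴ = t¹²
  (t¹²) · t = t¹³
  (t¹³) · t⁻⁵ = t⁸

Answer: t⁸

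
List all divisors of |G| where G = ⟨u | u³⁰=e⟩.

|G| = 30 = 2 · 3 · 5. By Lagrange's theorem the order of any subgroup divides 30; the divisors of 30 are 1, 2, 3, 5, 6, 10, 15, 30.

Answer: 1, 2, 3, 5, 6, 10, 15, 30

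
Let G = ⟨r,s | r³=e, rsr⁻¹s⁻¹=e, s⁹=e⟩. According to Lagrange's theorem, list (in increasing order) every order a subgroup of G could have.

|G| = 27 = 3³. By Lagrange's theorem the order of any subgroup divides 27; the divisors of 27 are 1, 3, 9, 27.

Answer: 1, 3, 9, 27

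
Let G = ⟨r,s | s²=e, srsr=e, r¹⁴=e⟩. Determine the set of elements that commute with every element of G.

An element z ∈ Z(G) iff z commutes with every generator.
For example r⁷ is central: (r⁷)·r = r⁸ = r·(r⁷); (r⁷)·s = r⁷s = s·(r⁷).
Whereas r ∉ Z(G) since r·s = rs ≠ r¹³s = s·r.
Checking each of the 28 elements this way gives Z(G) = {e, r⁷}, of order 2.

Answer: {e, r⁷}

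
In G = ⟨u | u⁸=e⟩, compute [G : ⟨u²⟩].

First find ord(u²) by computing successive powers:
  (u²)¹ = u², (u²)² = u⁴, (u²)³ = u⁶, (u²)⁴ = e.
So |⟨u²⟩| = ord(u²) = 4. With |G| = 8, by Lagrange [G : ⟨u²⟩] = 8/4 = 2.

Answer: 2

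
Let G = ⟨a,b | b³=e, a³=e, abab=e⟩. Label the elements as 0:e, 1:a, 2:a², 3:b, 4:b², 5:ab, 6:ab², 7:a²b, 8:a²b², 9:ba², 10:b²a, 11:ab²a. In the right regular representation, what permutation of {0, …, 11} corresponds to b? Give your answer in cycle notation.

(0 3 4)(1 5 6)(2 7 8)(9 11 10)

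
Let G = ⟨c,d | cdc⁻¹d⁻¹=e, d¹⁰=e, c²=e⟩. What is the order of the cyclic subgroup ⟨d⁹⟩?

|⟨d⁹⟩| equals the order of d⁹. Compute successive powers until reaching e:
  (d⁹)¹ = d⁹, (d⁹)² = d⁸, (d⁹)³ = d⁷, (d⁹)⁴ = d⁶, (d⁹)⁵ = d⁵, (d⁹)⁶ = d⁴, (d⁹)⁷ = d³, (d⁹)⁸ = d², (d⁹)⁹ = d, (d⁹)¹⁰ = e.
The smallest positive k with (d⁹)ᵏ = e is 10, so |⟨d⁹⟩| = 10.

Answer: 10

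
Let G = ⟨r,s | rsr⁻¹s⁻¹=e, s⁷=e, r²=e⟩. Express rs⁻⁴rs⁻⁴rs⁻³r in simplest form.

Multiply left to right, reducing at each step:
  r · s⁻⁴ = rs³
  (rs³) · r = s³
  (s³) · s⁻⁴ = s⁶
  (s⁶) · r = rs⁶
  (rs⁶) · s⁻³ = rs³
  (rs³) · r = s³

Answer: s³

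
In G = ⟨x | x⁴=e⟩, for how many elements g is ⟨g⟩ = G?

G is cyclic of order 4. An element generates G iff its order is 4, and a cyclic group of order 4 has exactly φ(4) = 2 such elements.

Answer: 2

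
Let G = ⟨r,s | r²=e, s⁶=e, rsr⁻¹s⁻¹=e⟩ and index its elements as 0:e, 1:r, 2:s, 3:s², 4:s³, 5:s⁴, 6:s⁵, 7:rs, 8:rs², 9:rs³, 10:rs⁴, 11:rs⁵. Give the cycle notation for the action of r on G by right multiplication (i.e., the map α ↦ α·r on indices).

(0 1)(2 7)(3 8)(4 9)(5 10)(6 11)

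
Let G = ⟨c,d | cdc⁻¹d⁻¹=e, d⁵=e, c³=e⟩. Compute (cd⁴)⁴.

Compute successive powers of (cd⁴), reducing at each step:
  (cd⁴)²: (cd⁴) · c = c²d⁴;   (c²d⁴) · d⁴ = c²d³
  (cd⁴)³: (c²d³) · c = d³;   (d³) · d⁴ = d²
  (cd⁴)⁴: (d²) · c = cd²;   (cd²) · d⁴ = cd

Answer: cd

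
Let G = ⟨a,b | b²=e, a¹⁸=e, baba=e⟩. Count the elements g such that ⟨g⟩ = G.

⟨g⟩ = G would require ord(g) = |G| = 36, but the maximum element order in G is 18 < 36. So G is not cyclic and no single element generates it: the count is 0.

Answer: 0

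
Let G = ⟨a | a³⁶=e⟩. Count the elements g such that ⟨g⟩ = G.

G is cyclic of order 36. An element generates G iff its order is 36, and a cyclic group of order 36 has exactly φ(36) = 12 such elements.

Answer: 12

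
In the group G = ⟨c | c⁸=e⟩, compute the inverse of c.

The order of c is 8 (smallest k with cᵏ = e), so c⁻¹ = c⁷ = c⁷.
Check: c · (c⁷) → c · c⁷ = e, giving e as required.

Answer: c⁷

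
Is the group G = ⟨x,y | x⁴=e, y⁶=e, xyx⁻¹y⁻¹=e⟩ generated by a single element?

|G| = 24, but the maximum element order in G is 12 < 24. No single element generates all of G, so G is not cyclic.

Answer: No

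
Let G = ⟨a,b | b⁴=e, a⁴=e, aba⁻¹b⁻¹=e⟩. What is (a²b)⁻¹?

The order of (a²b) is 4 (smallest k with (a²b)ᵏ = e), so (a²b)⁻¹ = (a²b)³ = a²b³.
Check: (a²b) · (a²b³) → (a²b) · a² = b;   b · b³ = e, giving e as required.

Answer: a²b³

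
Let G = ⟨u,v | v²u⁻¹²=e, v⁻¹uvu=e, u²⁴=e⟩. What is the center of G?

An element z ∈ Z(G) iff z commutes with every generator.
For example u¹² is central: (u¹²)·u = u¹³ = u·(u¹²); (u¹²)·v = v⁻¹ = v·(u¹²).
Whereas u ∉ Z(G) since u·v = uv ≠ u¹¹v⁻¹ = v·u.
Checking each of the 48 elements this way gives Z(G) = {e, u¹²}, of order 2.

Answer: {e, u¹²}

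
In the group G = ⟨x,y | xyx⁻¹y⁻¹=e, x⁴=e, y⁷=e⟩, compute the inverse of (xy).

The order of (xy) is 28 (smallest k with (xy)ᵏ = e), so (xy)⁻¹ = (xy)²⁷ = x³y⁶.
Check: (xy) · (x³y⁶) → (xy) · x³ = y;   y · y⁶ = e, giving e as required.

Answer: x³y⁶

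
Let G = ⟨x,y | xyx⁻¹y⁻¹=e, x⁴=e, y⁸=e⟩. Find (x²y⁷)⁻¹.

The order of (x²y⁷) is 8 (smallest k with (x²y⁷)ᵏ = e), so (x²y⁷)⁻¹ = (x²y⁷)⁷ = x²y.
Check: (x²y⁷) · (x²y) → (x²y⁷) · x² = y⁷;   (y⁷) · y = e, giving e as required.

Answer: x²y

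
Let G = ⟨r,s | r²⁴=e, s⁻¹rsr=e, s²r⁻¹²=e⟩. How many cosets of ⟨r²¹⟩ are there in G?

First find ord(r²¹) by computing successive powers:
  (r²¹)¹ = r²¹, (r²¹)² = r¹⁸, (r²¹)³ = r¹⁵, (r²¹)⁴ = r¹², (r²¹)⁵ = r⁹, (r²¹)⁶ = r⁶, (r²¹)⁷ = r³, (r²¹)⁸ = e.
So |⟨r²¹⟩| = ord(r²¹) = 8. With |G| = 48, by Lagrange [G : ⟨r²¹⟩] = 48/8 = 6.

Answer: 6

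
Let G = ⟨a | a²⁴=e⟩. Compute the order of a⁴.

Compute successive powers until reaching e:
  (a⁴)¹ = a⁴, (a⁴)² = a⁸, (a⁴)³ = a¹², (a⁴)⁴ = a¹⁶, (a⁴)⁵ = a²⁰, (a⁴)⁶ = e.
The smallest positive k with (a⁴)ᵏ = e is 6.

Answer: 6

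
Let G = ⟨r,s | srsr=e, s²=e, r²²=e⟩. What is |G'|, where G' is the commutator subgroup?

G' = [G, G] is generated by all commutators. The generator-pair commutators are: [r, s] = r².
The subgroup they normally generate is {e, r², r⁴, r⁶, r⁸, r¹⁰, r¹², r¹⁴, r¹⁶, r¹⁸, r²⁰}, of order 11.
Check: |G/G'| = 44/11 = 4 is the order of the abelianisation.

Answer: 11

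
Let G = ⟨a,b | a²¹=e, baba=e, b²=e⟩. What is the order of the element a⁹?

Compute successive powers until reaching e:
  (a⁹)¹ = a⁹, (a⁹)² = a¹⁸, (a⁹)³ = a⁶, (a⁹)⁴ = a¹⁵, (a⁹)⁵ = a³, (a⁹)⁶ = a¹², (a⁹)⁷ = e.
The smallest positive k with (a⁹)ᵏ = e is 7.

Answer: 7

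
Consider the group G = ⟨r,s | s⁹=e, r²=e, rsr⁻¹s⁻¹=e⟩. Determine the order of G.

Enumerate words in the generators, reducing via the relations: the distinct elements are
  {e, r, s, rs, s², s³, s⁴, s⁵, s⁶, s⁷, s⁸, rs², rs³, rs⁴, rs⁵, rs⁶, rs⁷, rs⁸}.
No further products give new elements, so |G| = 18.

Answer: 18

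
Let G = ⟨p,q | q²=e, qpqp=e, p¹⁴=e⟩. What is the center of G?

An element z ∈ Z(G) iff z commutes with every generator.
For example p⁷ is central: (p⁷)·p = p⁸ = p·(p⁷); (p⁷)·q = p⁷q = q·(p⁷).
Whereas p ∉ Z(G) since p·q = pq ≠ p¹³q = q·p.
Checking each of the 28 elements this way gives Z(G) = {e, p⁷}, of order 2.

Answer: {e, p⁷}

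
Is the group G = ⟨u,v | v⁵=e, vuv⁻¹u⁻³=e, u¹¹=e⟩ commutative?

u·v = uv but v·u = u³v, so u·v ≠ v·u and G is not abelian.

Answer: No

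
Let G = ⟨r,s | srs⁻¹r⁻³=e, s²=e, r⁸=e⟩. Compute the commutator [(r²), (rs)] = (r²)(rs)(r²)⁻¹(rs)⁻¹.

[(r²), (rs)] = (r²)·(rs)·(r²)⁻¹·(rs)⁻¹.
  (r²) · (rs) = r³s
  (r³s) · (r⁶) = r⁵s
  (r⁵s) · (r⁵s) = r⁴

Answer: r⁴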